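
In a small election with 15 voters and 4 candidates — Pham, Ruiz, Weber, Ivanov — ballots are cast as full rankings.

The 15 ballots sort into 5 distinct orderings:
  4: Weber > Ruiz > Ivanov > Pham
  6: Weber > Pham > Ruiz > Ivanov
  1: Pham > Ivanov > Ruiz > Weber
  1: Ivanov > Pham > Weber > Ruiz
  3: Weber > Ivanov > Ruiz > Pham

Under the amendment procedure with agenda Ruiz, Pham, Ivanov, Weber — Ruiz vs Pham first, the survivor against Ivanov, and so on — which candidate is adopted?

Round 1: Ruiz vs Pham — 7–8, Pham advances.
Round 2: Pham vs Ivanov — 7–8, Ivanov advances.
Round 3: Ivanov vs Weber — 2–13, Weber advances.
The agenda winner is Weber.

Weber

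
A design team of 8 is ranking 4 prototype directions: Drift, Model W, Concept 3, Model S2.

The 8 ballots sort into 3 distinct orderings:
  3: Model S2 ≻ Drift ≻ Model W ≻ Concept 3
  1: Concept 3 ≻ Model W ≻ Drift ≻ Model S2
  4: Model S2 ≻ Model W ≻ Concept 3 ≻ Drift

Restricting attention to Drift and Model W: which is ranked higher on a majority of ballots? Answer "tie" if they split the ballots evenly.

Model W

Ballots ranking Drift above Model W: 3.
Ballots ranking Model W above Drift: 8 − 3 = 5.
Model W wins the head-to-head 5–3.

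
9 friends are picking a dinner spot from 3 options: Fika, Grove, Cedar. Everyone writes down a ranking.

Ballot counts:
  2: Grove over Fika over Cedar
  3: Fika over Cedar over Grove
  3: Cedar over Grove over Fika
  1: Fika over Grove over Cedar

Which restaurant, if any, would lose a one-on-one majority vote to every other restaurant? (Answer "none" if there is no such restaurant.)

none

Head-to-head results (9 friends):
Fika vs Grove: Fika is ranked higher on 3+1 = 4 ballots, Grove on 5. Grove wins 5–4.
Fika vs Cedar: Fika preferred on 2+3+1 = 6 ballots; Fika wins 6–3.
Grove vs Cedar: Cedar wins 6–3.
Each restaurant has at least one pairwise win (Fika beats Cedar; Grove beats Fika; Cedar beats Grove) — no Condorcet loser.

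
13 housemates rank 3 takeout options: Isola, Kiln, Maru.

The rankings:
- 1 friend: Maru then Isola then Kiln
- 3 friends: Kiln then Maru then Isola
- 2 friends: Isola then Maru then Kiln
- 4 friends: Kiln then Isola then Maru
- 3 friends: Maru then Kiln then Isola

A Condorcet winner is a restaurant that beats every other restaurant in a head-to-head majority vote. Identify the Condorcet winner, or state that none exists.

Kiln

Pairwise majorities:
Isola–Kiln: Kiln 10–3.
Isola vs Maru: Maru wins 7–6.
Kiln vs Maru: Kiln, 7–6.
Kiln defeats every rival head-to-head and is the Condorcet winner.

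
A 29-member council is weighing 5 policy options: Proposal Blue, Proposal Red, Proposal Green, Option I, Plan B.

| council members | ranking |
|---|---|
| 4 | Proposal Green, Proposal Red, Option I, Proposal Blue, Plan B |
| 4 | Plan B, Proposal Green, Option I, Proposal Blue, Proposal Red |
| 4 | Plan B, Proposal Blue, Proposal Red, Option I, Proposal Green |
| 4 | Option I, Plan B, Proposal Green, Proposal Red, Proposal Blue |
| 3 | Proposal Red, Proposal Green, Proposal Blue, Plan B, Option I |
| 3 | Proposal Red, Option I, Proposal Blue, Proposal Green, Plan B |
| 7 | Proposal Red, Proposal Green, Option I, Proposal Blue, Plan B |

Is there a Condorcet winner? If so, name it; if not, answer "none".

Proposal Red

Head-to-head results (29 council members):
Proposal Blue vs Proposal Red: 4+4 = 8 for Proposal Blue, 21 for Proposal Red — Proposal Red by 21–8.
Proposal Blue vs Proposal Green: Proposal Blue preferred on 4+3 = 7 ballots; Proposal Green wins 22–7.
Proposal Blue vs Option I: 7 to 22, Option I.
Proposal Blue vs Plan B: 4+3+3+7 = 17 for Proposal Blue, 12 for Plan B — Proposal Blue by 17–12.
Proposal Red vs Proposal Green: Proposal Red is ranked higher on 4+3+3+7 = 17 ballots, Proposal Green on 12. Proposal Red wins 17–12.
Proposal Red vs Option I: 4+4+3+3+7 = 21 for Proposal Red, 8 for Option I — Proposal Red by 21–8.
Proposal Red vs Plan B: Proposal Red preferred on 4+3+3+7 = 17 ballots; Proposal Red wins 17–12.
Proposal Green vs Option I: 18 to 11, Proposal Green.
Proposal Green vs Plan B: Proposal Green preferred on 4+3+3+7 = 17 ballots; Proposal Green wins 17–12.
Option I vs Plan B: Option I is ranked higher on 4+4+3+7 = 18 ballots, Plan B on 11. Option I wins 18–11.
Proposal Red defeats every rival head-to-head and is the Condorcet winner.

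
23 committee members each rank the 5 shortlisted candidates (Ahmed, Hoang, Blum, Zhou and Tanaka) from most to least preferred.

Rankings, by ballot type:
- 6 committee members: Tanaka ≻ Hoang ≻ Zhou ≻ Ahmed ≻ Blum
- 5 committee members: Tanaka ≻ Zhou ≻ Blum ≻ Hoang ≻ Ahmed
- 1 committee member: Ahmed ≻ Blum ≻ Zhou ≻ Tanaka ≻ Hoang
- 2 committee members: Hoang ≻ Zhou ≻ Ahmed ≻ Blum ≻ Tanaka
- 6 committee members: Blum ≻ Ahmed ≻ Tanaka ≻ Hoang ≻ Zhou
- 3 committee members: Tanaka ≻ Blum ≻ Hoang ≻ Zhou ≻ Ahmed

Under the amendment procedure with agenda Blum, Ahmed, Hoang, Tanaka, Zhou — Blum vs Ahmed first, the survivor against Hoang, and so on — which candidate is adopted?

Tanaka

Round 1: Blum vs Ahmed — 14–9, Blum advances.
Round 2: Blum vs Hoang — 15–8, Blum advances.
Round 3: Blum vs Tanaka — 9–14, Tanaka advances.
Round 4: Tanaka vs Zhou — 20–3, Tanaka advances.
The agenda winner is Tanaka.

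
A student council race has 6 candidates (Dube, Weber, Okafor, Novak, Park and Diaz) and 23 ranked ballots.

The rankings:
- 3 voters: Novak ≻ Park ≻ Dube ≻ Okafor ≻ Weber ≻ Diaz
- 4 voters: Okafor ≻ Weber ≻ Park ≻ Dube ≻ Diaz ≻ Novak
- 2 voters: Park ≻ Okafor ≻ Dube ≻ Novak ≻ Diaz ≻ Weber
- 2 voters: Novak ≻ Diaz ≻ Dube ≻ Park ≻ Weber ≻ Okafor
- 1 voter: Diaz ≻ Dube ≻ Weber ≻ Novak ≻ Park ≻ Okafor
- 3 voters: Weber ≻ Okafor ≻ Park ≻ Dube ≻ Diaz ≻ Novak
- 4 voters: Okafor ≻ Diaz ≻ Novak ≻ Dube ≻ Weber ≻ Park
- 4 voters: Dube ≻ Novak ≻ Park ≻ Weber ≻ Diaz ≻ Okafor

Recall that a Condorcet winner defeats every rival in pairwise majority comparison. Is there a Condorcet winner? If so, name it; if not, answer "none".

Check each pair by majority over 23 ballots:
Dube vs Weber: Dube, 16–7.
Dube vs Okafor: Okafor wins 13–10.
Dube vs Novak: Dube, 14–9.
Dube–Park: Park 12–11.
Dube–Diaz: Dube 16–7.
Weber–Okafor: Okafor 13–10.
Weber vs Novak: Novak, 15–8.
Weber–Park: Weber 12–11.
Weber vs Diaz: Weber, 14–9.
Okafor vs Novak: Okafor, 13–10.
Okafor–Park: Park 12–11.
Okafor–Diaz: Okafor 16–7.
Novak–Park: Novak 14–9.
Novak vs Diaz: Diaz, 12–11.
Park vs Diaz: Park wins 16–7.
Every candidate loses at least once (Dube loses to Okafor; Weber loses to Dube; Okafor loses to Park; Novak loses to Dube; Park loses to Weber; Diaz loses to Dube). The majority relation contains the cycle Dube > Weber > Park > Dube, so there is no Condorcet winner.

none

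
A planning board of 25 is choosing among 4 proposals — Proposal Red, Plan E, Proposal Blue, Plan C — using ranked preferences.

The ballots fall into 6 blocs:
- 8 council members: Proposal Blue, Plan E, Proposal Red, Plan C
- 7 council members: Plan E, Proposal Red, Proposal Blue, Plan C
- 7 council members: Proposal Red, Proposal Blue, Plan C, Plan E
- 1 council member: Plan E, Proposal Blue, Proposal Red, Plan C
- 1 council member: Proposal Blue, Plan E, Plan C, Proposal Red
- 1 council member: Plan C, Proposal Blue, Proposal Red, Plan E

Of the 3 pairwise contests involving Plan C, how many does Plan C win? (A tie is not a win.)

Plan C against each rival (25 council members):
Plan C vs Proposal Red: Proposal Red wins 23–2.
Plan C–Plan E: Plan E 17–8.
Plan C vs Proposal Blue: Proposal Blue wins 24–1.
Plan C beats no one; loses to Proposal Red, Plan E, Proposal Blue — 0 pairwise wins.

0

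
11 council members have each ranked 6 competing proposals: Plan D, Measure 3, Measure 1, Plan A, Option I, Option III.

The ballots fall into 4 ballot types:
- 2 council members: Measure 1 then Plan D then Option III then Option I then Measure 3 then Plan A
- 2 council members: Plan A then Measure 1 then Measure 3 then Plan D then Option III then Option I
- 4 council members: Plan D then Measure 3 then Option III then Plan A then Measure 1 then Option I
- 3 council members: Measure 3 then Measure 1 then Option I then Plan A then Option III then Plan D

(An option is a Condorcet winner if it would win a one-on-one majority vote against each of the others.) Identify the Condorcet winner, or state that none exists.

Check each pair by majority over 11 ballots:
Plan D vs Measure 3: Plan D is ranked higher on 2+4 = 6 ballots, Measure 3 on 5. Plan D wins 6–5.
Plan D vs Measure 1: Plan D preferred on 4 ballots; Measure 1 wins 7–4.
Plan D vs Plan A: Plan D preferred on 2+4 = 6 ballots; Plan D wins 6–5.
Plan D vs Option I: 2+2+4 = 8 for Plan D, 3 for Option I — Plan D by 8–3.
Plan D vs Option III: Plan D preferred on 2+2+4 = 8 ballots; Plan D wins 8–3.
Measure 3 vs Measure 1: Measure 3 is ranked higher on 4+3 = 7 ballots, Measure 1 on 4. Measure 3 wins 7–4.
Measure 3 vs Plan A: Measure 3 is ranked higher on 2+4+3 = 9 ballots, Plan A on 2. Measure 3 wins 9–2.
Measure 3 vs Option I: Measure 3 is ranked higher on 2+4+3 = 9 ballots, Option I on 2. Measure 3 wins 9–2.
Measure 3 vs Option III: 9 to 2, Measure 3.
Measure 1 vs Plan A: 5 to 6, Plan A.
Measure 1 vs Option I: 11 to 0, Measure 1.
Measure 1 vs Option III: Measure 1 is ranked higher on 2+2+3 = 7 ballots, Option III on 4. Measure 1 wins 7–4.
Plan A vs Option I: 6 to 5, Plan A.
Plan A vs Option III: Plan A is ranked higher on 2+3 = 5 ballots, Option III on 6. Option III wins 6–5.
Option I vs Option III: 3 to 8, Option III.
No option is unbeaten: Plan D loses to Measure 1; Measure 3 loses to Plan D; Measure 1 loses to Measure 3; Plan A loses to Plan D; Option I loses to Plan D; Option III loses to Plan D. In particular Plan D → Measure 3 → Measure 1 → Plan D is a majority cycle — no Condorcet winner exists.

none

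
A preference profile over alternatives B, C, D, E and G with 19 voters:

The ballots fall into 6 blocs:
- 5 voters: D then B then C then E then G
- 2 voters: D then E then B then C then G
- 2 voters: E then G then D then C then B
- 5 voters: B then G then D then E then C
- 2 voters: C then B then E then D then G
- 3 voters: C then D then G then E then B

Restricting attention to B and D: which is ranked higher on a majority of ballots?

Ballots ranking B above D: 5 + 2 = 7.
Ballots ranking D above B: 19 − 7 = 12.
D wins the head-to-head 12–7.

D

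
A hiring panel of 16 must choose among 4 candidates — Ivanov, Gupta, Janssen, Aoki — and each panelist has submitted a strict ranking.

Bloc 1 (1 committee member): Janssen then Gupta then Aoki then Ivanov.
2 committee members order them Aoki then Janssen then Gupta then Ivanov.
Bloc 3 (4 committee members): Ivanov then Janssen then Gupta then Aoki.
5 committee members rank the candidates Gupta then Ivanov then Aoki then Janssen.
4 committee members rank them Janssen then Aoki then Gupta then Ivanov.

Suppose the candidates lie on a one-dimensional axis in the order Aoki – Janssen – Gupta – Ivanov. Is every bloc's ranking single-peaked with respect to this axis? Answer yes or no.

Axis positions: Aoki=1, Janssen=2, Gupta=3, Ivanov=4.
Bloc 1 (peak Janssen at position 2): ranking walks positions 2-3-1-4, expanding outward from the peak — single-peaked.
Bloc 2 (peak Aoki at position 1): ranking walks positions 1-2-3-4, expanding outward from the peak — single-peaked.
Bloc 3: ranking walks positions 4-2-3-1; Janssen is ranked above Gupta even though Gupta lies between Janssen and the peak Ivanov on the axis — preferences dip and rise again. Not single-peaked.
Bloc 4: ranking walks positions 3-4-1-2; Aoki is ranked above Janssen even though Janssen lies between Aoki and the peak Gupta on the axis — preferences dip and rise again. Not single-peaked.
Bloc 5 (peak Janssen at position 2): ranking walks positions 2-1-3-4, expanding outward from the peak — single-peaked.
Bloc 3 violates single-peakedness, so the profile is not single-peaked on this axis.

no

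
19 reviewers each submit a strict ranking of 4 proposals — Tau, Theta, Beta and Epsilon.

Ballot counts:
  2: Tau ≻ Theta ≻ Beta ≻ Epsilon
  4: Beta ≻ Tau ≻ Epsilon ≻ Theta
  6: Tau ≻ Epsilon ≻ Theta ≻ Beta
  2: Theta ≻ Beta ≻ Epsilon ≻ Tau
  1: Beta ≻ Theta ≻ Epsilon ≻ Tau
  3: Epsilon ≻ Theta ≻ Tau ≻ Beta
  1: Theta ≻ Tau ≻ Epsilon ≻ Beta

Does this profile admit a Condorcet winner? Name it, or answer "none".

Tau

Check each pair by majority over 19 ballots:
Tau vs Theta: 2+4+6 = 12 for Tau, 7 for Theta — Tau by 12–7.
Tau vs Beta: Tau is ranked higher on 2+6+3+1 = 12 ballots, Beta on 7. Tau wins 12–7.
Tau vs Epsilon: Tau preferred on 2+4+6+1 = 13 ballots; Tau wins 13–6.
Theta vs Beta: Theta preferred on 2+6+2+3+1 = 14 ballots; Theta wins 14–5.
Theta vs Epsilon: 2+2+1+1 = 6 for Theta, 13 for Epsilon — Epsilon by 13–6.
Beta vs Epsilon: 2+4+2+1 = 9 for Beta, 10 for Epsilon — Epsilon by 10–9.
Tau defeats every rival head-to-head and is the Condorcet winner.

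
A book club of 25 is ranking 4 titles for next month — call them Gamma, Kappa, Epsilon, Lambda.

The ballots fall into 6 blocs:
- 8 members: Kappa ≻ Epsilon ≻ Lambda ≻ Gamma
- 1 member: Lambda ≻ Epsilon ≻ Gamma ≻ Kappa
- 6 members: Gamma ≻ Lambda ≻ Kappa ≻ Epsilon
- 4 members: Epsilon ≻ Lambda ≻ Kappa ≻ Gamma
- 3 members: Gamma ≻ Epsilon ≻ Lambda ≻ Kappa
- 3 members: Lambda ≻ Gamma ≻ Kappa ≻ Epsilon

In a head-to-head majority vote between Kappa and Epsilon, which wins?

Kappa

Ballots ranking Kappa above Epsilon: 8 + 6 + 3 = 17.
Ballots ranking Epsilon above Kappa: 25 − 17 = 8.
Kappa wins the head-to-head 17–8.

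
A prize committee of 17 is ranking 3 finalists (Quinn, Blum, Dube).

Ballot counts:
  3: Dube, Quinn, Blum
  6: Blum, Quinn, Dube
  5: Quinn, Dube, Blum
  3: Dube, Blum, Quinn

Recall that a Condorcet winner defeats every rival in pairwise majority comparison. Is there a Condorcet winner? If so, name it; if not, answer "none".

Head-to-head results (17 jurors):
Quinn vs Blum: 3+5 = 8 for Quinn, 9 for Blum — Blum by 9–8.
Quinn vs Dube: Quinn is ranked higher on 6+5 = 11 ballots, Dube on 6. Quinn wins 11–6.
Blum vs Dube: Blum preferred on 6 ballots; Dube wins 11–6.
Each nominee drops at least one matchup (Quinn loses to Blum; Blum loses to Dube; Dube loses to Quinn); the cycle Quinn → Dube → Blum → Quinn rules out a Condorcet winner.

none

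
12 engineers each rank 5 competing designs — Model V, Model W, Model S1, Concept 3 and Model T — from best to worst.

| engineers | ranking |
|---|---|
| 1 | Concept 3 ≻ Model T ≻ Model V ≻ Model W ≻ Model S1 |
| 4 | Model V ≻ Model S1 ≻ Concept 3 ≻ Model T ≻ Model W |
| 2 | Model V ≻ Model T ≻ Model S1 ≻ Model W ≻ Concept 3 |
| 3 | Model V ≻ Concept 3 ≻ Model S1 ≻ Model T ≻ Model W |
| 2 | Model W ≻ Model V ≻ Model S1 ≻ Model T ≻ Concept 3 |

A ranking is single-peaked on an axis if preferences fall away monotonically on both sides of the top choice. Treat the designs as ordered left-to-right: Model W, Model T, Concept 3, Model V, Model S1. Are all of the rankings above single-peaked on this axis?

Axis positions: Model W=1, Model T=2, Concept 3=3, Model V=4, Model S1=5.
Type 1 (peak Concept 3 at position 3): ranking walks positions 3-2-4-1-5, expanding outward from the peak — single-peaked.
Type 2 (peak Model V at position 4): ranking walks positions 4-5-3-2-1, expanding outward from the peak — single-peaked.
Type 3: ranking walks positions 4-2-5-1-3; Model T is ranked above Concept 3 even though Concept 3 lies between Model T and the peak Model V on the axis — preferences dip and rise again. Not single-peaked.
Type 4 (peak Model V at position 4): ranking walks positions 4-3-5-2-1, expanding outward from the peak — single-peaked.
Type 5: ranking walks positions 1-4-5-2-3; Model V is ranked above Model T even though Model T lies between Model V and the peak Model W on the axis — preferences dip and rise again. Not single-peaked.
Type 3 violates single-peakedness, so the profile is not single-peaked on this axis.

no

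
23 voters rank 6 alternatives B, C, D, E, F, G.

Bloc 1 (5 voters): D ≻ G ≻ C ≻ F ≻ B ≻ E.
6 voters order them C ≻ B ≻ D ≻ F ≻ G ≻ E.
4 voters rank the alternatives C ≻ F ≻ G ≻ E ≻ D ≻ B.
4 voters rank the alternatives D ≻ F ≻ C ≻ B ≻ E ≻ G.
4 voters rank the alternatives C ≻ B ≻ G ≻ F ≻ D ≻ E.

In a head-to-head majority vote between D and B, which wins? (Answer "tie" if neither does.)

D

Ballots ranking D above B: 5 + 4 + 4 = 13.
Ballots ranking B above D: 23 − 13 = 10.
D wins the head-to-head 13–10.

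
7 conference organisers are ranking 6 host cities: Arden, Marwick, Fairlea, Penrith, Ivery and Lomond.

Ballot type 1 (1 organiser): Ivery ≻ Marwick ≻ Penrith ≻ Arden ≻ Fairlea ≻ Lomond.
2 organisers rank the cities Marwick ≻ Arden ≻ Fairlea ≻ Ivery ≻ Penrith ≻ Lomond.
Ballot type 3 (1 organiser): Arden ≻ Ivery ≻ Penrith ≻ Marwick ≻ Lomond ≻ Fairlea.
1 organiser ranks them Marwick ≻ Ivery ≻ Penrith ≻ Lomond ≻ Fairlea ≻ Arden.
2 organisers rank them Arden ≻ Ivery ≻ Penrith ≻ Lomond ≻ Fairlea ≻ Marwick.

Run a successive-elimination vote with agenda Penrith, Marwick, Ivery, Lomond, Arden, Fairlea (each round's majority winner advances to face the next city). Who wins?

Arden

Round 1: Penrith vs Marwick — 3–4, Marwick advances.
Round 2: Marwick vs Ivery — 3–4, Ivery advances.
Round 3: Ivery vs Lomond — 7–0, Ivery advances.
Round 4: Ivery vs Arden — 2–5, Arden advances.
Round 5: Arden vs Fairlea — 6–1, Arden advances.
The agenda winner is Arden.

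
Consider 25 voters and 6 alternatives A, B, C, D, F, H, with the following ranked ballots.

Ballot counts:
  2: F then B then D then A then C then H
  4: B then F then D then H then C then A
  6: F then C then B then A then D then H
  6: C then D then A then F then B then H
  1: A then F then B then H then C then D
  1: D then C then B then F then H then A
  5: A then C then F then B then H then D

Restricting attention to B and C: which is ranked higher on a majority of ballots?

Ballots ranking B above C: 2 + 4 + 1 = 7.
Ballots ranking C above B: 25 − 7 = 18.
C wins the head-to-head 18–7.

C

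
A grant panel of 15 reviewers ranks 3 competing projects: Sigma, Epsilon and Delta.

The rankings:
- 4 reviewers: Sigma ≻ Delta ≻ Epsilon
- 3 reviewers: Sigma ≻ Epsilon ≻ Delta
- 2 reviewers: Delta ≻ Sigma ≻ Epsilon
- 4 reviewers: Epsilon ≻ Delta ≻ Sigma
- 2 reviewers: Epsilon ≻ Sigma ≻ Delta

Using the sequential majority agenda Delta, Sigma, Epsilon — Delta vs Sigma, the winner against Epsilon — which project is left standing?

Sigma

Round 1: Delta vs Sigma — 6–9, Sigma advances.
Round 2: Sigma vs Epsilon — 9–6, Sigma advances.
The agenda winner is Sigma.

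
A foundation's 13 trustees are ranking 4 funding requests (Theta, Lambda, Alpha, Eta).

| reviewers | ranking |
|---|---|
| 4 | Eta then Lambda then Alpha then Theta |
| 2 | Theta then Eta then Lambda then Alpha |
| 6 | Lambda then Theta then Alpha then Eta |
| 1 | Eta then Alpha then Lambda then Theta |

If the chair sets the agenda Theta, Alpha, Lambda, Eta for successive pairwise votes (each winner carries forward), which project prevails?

Eta

Round 1: Theta vs Alpha — 8–5, Theta advances.
Round 2: Theta vs Lambda — 2–11, Lambda advances.
Round 3: Lambda vs Eta — 6–7, Eta advances.
Eta survives the agenda.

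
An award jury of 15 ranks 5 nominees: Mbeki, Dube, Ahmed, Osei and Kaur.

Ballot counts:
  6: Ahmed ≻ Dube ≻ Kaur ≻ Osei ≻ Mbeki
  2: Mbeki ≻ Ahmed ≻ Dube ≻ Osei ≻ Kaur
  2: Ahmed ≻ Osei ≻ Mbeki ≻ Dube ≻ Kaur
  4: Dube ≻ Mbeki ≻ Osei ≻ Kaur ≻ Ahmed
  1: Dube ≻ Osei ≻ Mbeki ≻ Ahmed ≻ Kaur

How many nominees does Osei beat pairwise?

Osei against each rival (15 jurors):
Osei vs Mbeki: Osei is ranked higher on 6+2+1 = 9 ballots, Mbeki on 6. Osei wins 9–6.
Osei–Dube: Dube 13–2.
Osei vs Ahmed: Ahmed wins 10–5.
Osei–Kaur: Osei 9–6.
Osei beats Mbeki, Kaur; loses to Dube, Ahmed — 2 pairwise wins.

2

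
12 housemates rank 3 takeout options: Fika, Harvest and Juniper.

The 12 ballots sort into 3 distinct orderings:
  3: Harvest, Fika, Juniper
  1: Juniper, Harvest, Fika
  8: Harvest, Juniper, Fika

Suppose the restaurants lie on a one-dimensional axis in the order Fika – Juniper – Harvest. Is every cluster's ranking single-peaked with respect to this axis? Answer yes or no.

no

Axis positions: Fika=1, Juniper=2, Harvest=3.
Cluster 1: ranking walks positions 3-1-2; Fika is ranked above Juniper even though Juniper lies between Fika and the peak Harvest on the axis — preferences dip and rise again. Not single-peaked.
Cluster 2 (peak Juniper at position 2): ranking walks positions 2-3-1, expanding outward from the peak — single-peaked.
Cluster 3 (peak Harvest at position 3): ranking walks positions 3-2-1, expanding outward from the peak — single-peaked.
Cluster 1 violates single-peakedness, so the profile is not single-peaked on this axis.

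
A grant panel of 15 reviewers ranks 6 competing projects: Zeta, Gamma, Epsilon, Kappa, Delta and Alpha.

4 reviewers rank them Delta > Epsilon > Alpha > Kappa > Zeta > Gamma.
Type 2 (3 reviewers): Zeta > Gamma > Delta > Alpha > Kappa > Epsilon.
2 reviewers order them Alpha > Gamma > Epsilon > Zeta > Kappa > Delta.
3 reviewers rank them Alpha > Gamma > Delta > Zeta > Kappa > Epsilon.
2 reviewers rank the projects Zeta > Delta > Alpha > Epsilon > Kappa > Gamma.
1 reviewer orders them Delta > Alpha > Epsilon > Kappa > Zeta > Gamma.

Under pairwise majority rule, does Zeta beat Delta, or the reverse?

Delta

Ballots ranking Zeta above Delta: 3 + 2 + 2 = 7.
Ballots ranking Delta above Zeta: 15 − 7 = 8.
Delta wins the head-to-head 8–7.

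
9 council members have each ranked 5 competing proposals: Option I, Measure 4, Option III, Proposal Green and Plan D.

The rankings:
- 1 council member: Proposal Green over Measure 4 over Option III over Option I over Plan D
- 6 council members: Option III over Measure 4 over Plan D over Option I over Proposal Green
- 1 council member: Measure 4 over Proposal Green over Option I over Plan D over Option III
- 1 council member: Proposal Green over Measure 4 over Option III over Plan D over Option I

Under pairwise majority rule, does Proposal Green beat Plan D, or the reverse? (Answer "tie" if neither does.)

Plan D

Ballots ranking Proposal Green above Plan D: 1 + 1 + 1 = 3.
Ballots ranking Plan D above Proposal Green: 9 − 3 = 6.
Plan D wins the head-to-head 6–3.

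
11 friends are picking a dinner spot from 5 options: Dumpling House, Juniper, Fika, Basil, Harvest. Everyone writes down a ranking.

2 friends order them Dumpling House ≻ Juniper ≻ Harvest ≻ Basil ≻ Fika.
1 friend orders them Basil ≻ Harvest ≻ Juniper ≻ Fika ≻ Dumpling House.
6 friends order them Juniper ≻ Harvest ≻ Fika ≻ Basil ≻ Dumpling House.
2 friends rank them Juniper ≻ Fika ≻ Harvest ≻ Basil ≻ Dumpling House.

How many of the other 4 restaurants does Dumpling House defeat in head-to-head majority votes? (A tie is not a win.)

0

Dumpling House against each rival (11 friends):
Dumpling House vs Juniper: 2 to 9, Juniper.
Dumpling House vs Fika: 2 to 9, Fika.
Dumpling House vs Basil: Dumpling House is ranked higher on 2 ballots, Basil on 9. Basil wins 9–2.
Dumpling House vs Harvest: Dumpling House preferred on 2 ballots; Harvest wins 9–2.
Dumpling House beats no one; loses to Juniper, Fika, Basil, Harvest — 0 pairwise wins.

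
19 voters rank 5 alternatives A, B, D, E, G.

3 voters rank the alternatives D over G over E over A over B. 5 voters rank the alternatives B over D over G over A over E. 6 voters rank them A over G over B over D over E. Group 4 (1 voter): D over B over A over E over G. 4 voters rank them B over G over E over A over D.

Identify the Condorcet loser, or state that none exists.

Head-to-head results (19 voters):
A vs B: B wins 10–9.
A–D: A 10–9.
A vs E: A is ranked higher on 5+6+1 = 12 ballots, E on 7. A wins 12–7.
A vs G: A preferred on 6+1 = 7 ballots; G wins 12–7.
B vs D: B preferred on 5+6+4 = 15 ballots; B wins 15–4.
B vs E: B, 16–3.
B–G: B 10–9.
D–E: D 15–4.
D–G: G 10–9.
E vs G: E preferred on 1 ballot; G wins 18–1.
E is beaten in every head-to-head and is the Condorcet loser.

E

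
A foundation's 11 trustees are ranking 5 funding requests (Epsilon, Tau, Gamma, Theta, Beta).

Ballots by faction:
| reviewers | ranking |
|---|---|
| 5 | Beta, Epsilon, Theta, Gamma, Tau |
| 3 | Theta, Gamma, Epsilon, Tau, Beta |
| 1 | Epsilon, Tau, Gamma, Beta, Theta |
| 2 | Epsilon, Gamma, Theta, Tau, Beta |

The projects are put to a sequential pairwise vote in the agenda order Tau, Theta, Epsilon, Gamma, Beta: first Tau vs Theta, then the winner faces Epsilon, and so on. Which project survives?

Epsilon

Round 1: Tau vs Theta — 1–10, Theta advances.
Round 2: Theta vs Epsilon — 3–8, Epsilon advances.
Round 3: Epsilon vs Gamma — 8–3, Epsilon advances.
Round 4: Epsilon vs Beta — 6–5, Epsilon advances.
Epsilon survives the agenda.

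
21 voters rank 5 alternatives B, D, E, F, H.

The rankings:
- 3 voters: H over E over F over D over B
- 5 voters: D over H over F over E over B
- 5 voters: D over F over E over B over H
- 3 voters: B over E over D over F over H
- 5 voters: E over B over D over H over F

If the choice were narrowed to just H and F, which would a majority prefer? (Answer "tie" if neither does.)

H

Ballots ranking H above F: 3 + 5 + 5 = 13.
Ballots ranking F above H: 21 − 13 = 8.
H wins the head-to-head 13–8.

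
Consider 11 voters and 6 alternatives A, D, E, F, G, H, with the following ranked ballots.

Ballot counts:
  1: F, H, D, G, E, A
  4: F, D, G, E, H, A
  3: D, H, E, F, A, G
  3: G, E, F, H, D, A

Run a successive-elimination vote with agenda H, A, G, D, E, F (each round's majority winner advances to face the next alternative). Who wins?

Round 1: H vs A — 11–0, H advances.
Round 2: H vs G — 4–7, G advances.
Round 3: G vs D — 3–8, D advances.
Round 4: D vs E — 8–3, D advances.
Round 5: D vs F — 3–8, F advances.
F survives the agenda.

F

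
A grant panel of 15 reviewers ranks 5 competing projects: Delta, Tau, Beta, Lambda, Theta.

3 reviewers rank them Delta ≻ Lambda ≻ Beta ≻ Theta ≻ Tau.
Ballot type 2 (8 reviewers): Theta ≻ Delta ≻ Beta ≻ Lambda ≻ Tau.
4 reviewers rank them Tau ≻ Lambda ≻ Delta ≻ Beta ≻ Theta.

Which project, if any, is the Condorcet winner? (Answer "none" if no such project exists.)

Theta

Head-to-head results (15 reviewers):
Delta vs Tau: 11 to 4, Delta.
Delta vs Beta: 3+8+4 = 15 for Delta, 0 for Beta — Delta by 15–0.
Delta vs Lambda: Delta preferred on 3+8 = 11 ballots; Delta wins 11–4.
Delta vs Theta: Delta is ranked higher on 3+4 = 7 ballots, Theta on 8. Theta wins 8–7.
Tau vs Beta: 4 to 11, Beta.
Tau vs Lambda: Tau preferred on 4 ballots; Lambda wins 11–4.
Tau vs Theta: 4 to 11, Theta.
Beta vs Lambda: 8 to 7, Beta.
Beta vs Theta: Beta is ranked higher on 3+4 = 7 ballots, Theta on 8. Theta wins 8–7.
Lambda vs Theta: 7 to 8, Theta.
Theta defeats every rival head-to-head and is the Condorcet winner.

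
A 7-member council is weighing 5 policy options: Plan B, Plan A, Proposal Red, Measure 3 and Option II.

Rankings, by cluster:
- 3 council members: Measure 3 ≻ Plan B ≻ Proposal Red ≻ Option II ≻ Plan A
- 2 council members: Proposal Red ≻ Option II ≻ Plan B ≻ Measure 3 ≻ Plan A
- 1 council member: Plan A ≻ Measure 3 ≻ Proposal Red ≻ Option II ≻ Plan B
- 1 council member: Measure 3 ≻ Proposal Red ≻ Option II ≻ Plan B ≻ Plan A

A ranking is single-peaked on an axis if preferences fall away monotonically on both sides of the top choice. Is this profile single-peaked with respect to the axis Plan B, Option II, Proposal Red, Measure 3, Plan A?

no

Axis positions: Plan B=1, Option II=2, Proposal Red=3, Measure 3=4, Plan A=5.
Cluster 1: ranking walks positions 4-1-3-2-5; Plan B is ranked above Proposal Red even though Proposal Red lies between Plan B and the peak Measure 3 on the axis — preferences dip and rise again. Not single-peaked.
Cluster 2 (peak Proposal Red at position 3): ranking walks positions 3-2-1-4-5, expanding outward from the peak — single-peaked.
Cluster 3 (peak Plan A at position 5): ranking walks positions 5-4-3-2-1, expanding outward from the peak — single-peaked.
Cluster 4 (peak Measure 3 at position 4): ranking walks positions 4-3-2-1-5, expanding outward from the peak — single-peaked.
Cluster 1 violates single-peakedness, so the profile is not single-peaked on this axis.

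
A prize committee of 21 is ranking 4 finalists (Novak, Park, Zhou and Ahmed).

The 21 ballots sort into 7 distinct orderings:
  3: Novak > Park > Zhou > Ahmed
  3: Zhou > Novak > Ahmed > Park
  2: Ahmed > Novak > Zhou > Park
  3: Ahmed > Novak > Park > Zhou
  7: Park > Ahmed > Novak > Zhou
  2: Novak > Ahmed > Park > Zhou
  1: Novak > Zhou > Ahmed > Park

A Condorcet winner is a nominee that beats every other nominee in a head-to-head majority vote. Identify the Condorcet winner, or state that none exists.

Ahmed

Pairwise majorities:
Novak vs Park: Novak preferred on 3+3+2+3+2+1 = 14 ballots; Novak wins 14–7.
Novak vs Zhou: 18 to 3, Novak.
Novak–Ahmed: Ahmed 12–9.
Park vs Zhou: Park preferred on 3+3+7+2 = 15 ballots; Park wins 15–6.
Park vs Ahmed: Park is ranked higher on 3+7 = 10 ballots, Ahmed on 11. Ahmed wins 11–10.
Zhou vs Ahmed: Ahmed wins 14–7.
Ahmed defeats every rival head-to-head and is the Condorcet winner.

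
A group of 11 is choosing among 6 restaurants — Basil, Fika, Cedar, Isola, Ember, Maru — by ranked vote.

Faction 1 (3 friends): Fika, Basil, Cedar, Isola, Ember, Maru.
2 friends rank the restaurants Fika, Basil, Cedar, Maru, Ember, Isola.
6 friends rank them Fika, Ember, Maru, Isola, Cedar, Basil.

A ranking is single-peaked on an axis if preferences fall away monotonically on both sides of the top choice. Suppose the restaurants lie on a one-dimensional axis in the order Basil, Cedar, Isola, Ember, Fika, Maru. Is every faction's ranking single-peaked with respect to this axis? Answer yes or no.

no

Axis positions: Basil=1, Cedar=2, Isola=3, Ember=4, Fika=5, Maru=6.
Faction 1: ranking walks positions 5-1-2-3-4-6; Basil is ranked above Ember even though Ember lies between Basil and the peak Fika on the axis — preferences dip and rise again. Not single-peaked.
Faction 2: ranking walks positions 5-1-2-6-4-3; Basil is ranked above Ember even though Ember lies between Basil and the peak Fika on the axis — preferences dip and rise again. Not single-peaked.
Faction 3 (peak Fika at position 5): ranking walks positions 5-4-6-3-2-1, expanding outward from the peak — single-peaked.
Faction 1 violates single-peakedness, so the profile is not single-peaked on this axis.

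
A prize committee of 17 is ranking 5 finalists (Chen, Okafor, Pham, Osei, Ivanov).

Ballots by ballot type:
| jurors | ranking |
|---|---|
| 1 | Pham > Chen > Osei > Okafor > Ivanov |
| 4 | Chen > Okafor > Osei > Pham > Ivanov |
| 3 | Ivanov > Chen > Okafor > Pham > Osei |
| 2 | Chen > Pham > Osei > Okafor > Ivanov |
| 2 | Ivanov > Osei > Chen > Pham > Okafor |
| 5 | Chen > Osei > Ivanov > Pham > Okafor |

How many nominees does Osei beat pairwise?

Osei against each rival (17 jurors):
Osei vs Chen: Osei preferred on 2 ballots; Chen wins 15–2.
Osei vs Okafor: 1+2+2+5 = 10 for Osei, 7 for Okafor — Osei by 10–7.
Osei vs Pham: Osei wins 11–6.
Osei vs Ivanov: Osei, 12–5.
Osei beats Okafor, Pham, Ivanov; loses to Chen — 3 pairwise wins.

3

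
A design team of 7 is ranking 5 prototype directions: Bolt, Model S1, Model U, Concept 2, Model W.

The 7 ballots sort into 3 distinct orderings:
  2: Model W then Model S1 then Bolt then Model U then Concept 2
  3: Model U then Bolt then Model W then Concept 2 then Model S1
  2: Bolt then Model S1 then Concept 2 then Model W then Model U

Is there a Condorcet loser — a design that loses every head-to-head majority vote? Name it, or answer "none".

Head-to-head results (7 engineers):
Bolt vs Model S1: Bolt, 5–2.
Bolt vs Model U: 2+2 = 4 for Bolt, 3 for Model U — Bolt by 4–3.
Bolt vs Concept 2: Bolt wins 7–0.
Bolt–Model W: Bolt 5–2.
Model S1 vs Model U: Model S1 preferred on 2+2 = 4 ballots; Model S1 wins 4–3.
Model S1 vs Concept 2: Model S1, 4–3.
Model S1 vs Model W: Model W wins 5–2.
Model U vs Concept 2: 5 to 2, Model U.
Model U vs Model W: Model U is ranked higher on 3 ballots, Model W on 4. Model W wins 4–3.
Concept 2–Model W: Model W 5–2.
Concept 2 loses to every other design — it is the Condorcet loser.

Concept 2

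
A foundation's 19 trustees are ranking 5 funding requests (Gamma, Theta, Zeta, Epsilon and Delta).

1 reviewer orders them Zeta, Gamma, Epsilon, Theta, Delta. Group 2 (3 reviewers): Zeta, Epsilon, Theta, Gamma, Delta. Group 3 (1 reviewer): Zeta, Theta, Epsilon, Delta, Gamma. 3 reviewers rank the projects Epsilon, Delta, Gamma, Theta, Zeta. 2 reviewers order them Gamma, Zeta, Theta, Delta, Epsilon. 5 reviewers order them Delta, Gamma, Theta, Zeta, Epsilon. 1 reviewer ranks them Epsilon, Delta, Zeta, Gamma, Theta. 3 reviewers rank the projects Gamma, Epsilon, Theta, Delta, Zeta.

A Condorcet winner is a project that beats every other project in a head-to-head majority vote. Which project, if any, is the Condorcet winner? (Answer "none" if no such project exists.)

none

Pairwise majorities:
Gamma–Theta: Gamma 15–4.
Gamma–Zeta: Gamma 13–6.
Gamma vs Epsilon: Gamma wins 11–8.
Gamma vs Delta: Delta, 10–9.
Theta–Zeta: Theta 11–8.
Theta vs Epsilon: Epsilon wins 11–8.
Theta vs Delta: Theta wins 10–9.
Zeta vs Epsilon: Zeta, 12–7.
Zeta vs Delta: Delta wins 12–7.
Epsilon vs Delta: Epsilon, 12–7.
Every project loses at least once (Gamma loses to Delta; Theta loses to Gamma; Zeta loses to Gamma; Epsilon loses to Gamma; Delta loses to Theta). The majority relation contains the cycle Gamma → Theta → Delta → Gamma, so there is no Condorcet winner.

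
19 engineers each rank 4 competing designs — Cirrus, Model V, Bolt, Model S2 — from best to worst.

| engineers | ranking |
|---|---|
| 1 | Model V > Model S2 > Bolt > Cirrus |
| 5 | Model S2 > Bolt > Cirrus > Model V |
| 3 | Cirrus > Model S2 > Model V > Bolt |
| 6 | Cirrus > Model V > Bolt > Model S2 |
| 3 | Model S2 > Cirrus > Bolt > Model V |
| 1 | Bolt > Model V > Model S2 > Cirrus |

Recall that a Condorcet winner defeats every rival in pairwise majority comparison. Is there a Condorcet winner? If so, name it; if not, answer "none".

Head-to-head results (19 engineers):
Cirrus vs Model V: Cirrus wins 17–2.
Cirrus vs Bolt: Cirrus wins 12–7.
Cirrus–Model S2: Model S2 10–9.
Model V vs Bolt: 10 to 9, Model V.
Model V–Model S2: Model S2 11–8.
Bolt vs Model S2: Model S2, 12–7.
Model S2 wins every pairwise contest, so Model S2 is the Condorcet winner.

Model S2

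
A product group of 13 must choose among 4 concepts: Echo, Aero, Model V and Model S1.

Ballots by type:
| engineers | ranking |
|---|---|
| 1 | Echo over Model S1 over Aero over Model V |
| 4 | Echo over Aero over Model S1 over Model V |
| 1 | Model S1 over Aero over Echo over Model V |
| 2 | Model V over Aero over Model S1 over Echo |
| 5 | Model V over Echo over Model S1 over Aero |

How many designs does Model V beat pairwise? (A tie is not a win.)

3

Model V against each rival (13 engineers):
Model V vs Echo: Model V is ranked higher on 2+5 = 7 ballots, Echo on 6. Model V wins 7–6.
Model V vs Aero: 2+5 = 7 for Model V, 6 for Aero — Model V by 7–6.
Model V vs Model S1: Model V is ranked higher on 2+5 = 7 ballots, Model S1 on 6. Model V wins 7–6.
Model V beats Echo, Aero, Model S1 — 3 pairwise wins.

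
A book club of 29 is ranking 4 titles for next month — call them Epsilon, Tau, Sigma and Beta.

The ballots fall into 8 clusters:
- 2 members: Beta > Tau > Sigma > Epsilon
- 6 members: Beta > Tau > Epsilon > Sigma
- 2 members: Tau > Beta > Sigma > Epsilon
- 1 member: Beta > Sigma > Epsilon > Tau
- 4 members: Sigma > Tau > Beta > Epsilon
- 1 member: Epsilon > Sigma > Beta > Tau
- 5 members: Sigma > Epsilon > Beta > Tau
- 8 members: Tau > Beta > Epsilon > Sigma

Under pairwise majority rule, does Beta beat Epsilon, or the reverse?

Ballots ranking Beta above Epsilon: 2 + 6 + 2 + 1 + 4 + 8 = 23.
Ballots ranking Epsilon above Beta: 29 − 23 = 6.
Beta wins the head-to-head 23–6.

Beta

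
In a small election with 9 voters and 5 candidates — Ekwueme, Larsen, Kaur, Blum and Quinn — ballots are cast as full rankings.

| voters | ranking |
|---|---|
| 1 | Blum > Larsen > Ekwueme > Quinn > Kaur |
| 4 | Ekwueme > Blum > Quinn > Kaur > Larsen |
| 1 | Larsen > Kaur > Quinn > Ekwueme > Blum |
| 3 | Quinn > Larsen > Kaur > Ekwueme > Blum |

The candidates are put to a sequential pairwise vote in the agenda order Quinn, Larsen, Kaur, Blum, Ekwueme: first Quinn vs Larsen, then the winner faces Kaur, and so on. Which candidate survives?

Ekwueme

Round 1: Quinn vs Larsen — 7–2, Quinn advances.
Round 2: Quinn vs Kaur — 8–1, Quinn advances.
Round 3: Quinn vs Blum — 4–5, Blum advances.
Round 4: Blum vs Ekwueme — 1–8, Ekwueme advances.
The agenda winner is Ekwueme.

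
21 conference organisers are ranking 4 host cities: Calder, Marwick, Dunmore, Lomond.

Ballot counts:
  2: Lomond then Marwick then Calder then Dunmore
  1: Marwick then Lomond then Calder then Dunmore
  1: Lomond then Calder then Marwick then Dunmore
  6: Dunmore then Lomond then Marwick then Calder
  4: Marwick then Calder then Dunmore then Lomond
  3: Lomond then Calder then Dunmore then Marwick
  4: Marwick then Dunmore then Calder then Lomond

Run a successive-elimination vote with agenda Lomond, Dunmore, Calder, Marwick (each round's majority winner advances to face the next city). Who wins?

Marwick

Round 1: Lomond vs Dunmore — 7–14, Dunmore advances.
Round 2: Dunmore vs Calder — 10–11, Calder advances.
Round 3: Calder vs Marwick — 4–17, Marwick advances.
The agenda winner is Marwick.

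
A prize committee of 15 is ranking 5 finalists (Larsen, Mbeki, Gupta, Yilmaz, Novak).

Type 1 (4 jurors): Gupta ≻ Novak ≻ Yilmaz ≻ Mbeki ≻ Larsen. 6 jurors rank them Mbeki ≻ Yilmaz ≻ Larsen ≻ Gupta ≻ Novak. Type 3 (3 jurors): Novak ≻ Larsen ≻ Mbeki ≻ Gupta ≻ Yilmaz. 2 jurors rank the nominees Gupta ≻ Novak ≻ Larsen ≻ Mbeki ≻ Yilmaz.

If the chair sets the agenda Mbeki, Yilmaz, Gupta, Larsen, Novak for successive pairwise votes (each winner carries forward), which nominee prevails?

Novak

Round 1: Mbeki vs Yilmaz — 11–4, Mbeki advances.
Round 2: Mbeki vs Gupta — 9–6, Mbeki advances.
Round 3: Mbeki vs Larsen — 10–5, Mbeki advances.
Round 4: Mbeki vs Novak — 6–9, Novak advances.
The agenda winner is Novak.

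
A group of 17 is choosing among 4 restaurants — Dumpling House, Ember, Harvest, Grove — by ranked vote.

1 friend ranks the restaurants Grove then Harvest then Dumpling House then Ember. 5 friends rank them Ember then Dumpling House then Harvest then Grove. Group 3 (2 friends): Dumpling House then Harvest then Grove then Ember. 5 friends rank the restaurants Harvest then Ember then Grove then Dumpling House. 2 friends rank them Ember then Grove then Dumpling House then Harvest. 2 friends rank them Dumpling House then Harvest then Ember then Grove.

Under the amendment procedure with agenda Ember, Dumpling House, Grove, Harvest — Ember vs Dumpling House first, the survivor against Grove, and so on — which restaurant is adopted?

Harvest

Round 1: Ember vs Dumpling House — 12–5, Ember advances.
Round 2: Ember vs Grove — 14–3, Ember advances.
Round 3: Ember vs Harvest — 7–10, Harvest advances.
The agenda winner is Harvest.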